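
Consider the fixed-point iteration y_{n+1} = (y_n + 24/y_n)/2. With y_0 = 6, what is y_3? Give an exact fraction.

4801/980

y_1 = (6 + 24/6)/2 = 5.
y_2 = (5 + 24/5)/2 = 49/10.
y_3 = (49/10 + 24/(49/10))/2 = 4801/980.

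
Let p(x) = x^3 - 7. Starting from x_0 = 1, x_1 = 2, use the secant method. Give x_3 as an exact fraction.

1045/547

p(1) = -6, p(2) = 1. x_2 = 2 - 1·(2 - 1)/(1 - (-6)) = 13/7.
p(2) = 1, p(13/7) = -204/343. x_3 = (13/7) - (-204/343)·((13/7) - 2)/((-204/343) - 1) = 1045/547.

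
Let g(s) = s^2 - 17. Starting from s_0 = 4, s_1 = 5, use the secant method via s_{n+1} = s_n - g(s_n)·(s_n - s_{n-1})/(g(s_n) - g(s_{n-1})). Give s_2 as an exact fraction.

37/9

g(4) = -1, g(5) = 8. s_2 = 5 - 8·(5 - 4)/(8 - (-1)) = 37/9.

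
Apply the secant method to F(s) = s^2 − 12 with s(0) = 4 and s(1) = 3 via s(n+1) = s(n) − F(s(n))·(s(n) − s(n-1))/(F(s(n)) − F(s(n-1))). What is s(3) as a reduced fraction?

F(4) = 4, F(3) = −3. s(2) = 3 − (−3)·(3 − 4)/((−3) − 4) = 24/7.
F(3) = −3, F(24/7) = −12/49. s(3) = (24/7) − (−12/49)·((24/7) − 3)/((−12/49) − (−3)) = 52/15.

52/15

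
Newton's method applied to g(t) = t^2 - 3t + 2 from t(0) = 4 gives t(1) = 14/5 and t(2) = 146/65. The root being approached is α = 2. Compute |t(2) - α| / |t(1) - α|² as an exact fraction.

5/13

t(1) - α = 14/5 - 2 = 4/5, so |t(1) - α| = 4/5.
t(2) - α = 146/65 - 2 = 16/65, so |t(2) - α| = 16/65.
|t(1) - α|² = 16/25.
Ratio = (16/65) / (16/25) = 5/13.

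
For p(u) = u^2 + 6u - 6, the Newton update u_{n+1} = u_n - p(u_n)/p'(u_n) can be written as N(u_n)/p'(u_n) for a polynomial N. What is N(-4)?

22

p'(u) = 2u + 6.
N(u) = u·p'(u) - p(u) = u·(2u + 6) - (u^2 + 6u - 6) = u^2 + 6.
N(-4) = 22.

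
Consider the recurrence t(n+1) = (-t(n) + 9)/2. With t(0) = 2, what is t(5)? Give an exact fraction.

t(1) = (-2 + 9)/2 = 7/2.
t(2) = (-(7/2) + 9)/2 = 11/4.
t(3) = (-(11/4) + 9)/2 = 25/8.
t(4) = (-(25/8) + 9)/2 = 47/16.
t(5) = (-(47/16) + 9)/2 = 97/32.

97/32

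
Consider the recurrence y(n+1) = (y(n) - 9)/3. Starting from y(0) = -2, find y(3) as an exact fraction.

-119/27

y(1) = ((-2) - 9)/3 = -11/3.
y(2) = ((-11/3) - 9)/3 = -38/9.
y(3) = ((-38/9) - 9)/3 = -119/27.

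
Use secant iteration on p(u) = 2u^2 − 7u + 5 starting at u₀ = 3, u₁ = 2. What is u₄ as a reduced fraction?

p(3) = 2, p(2) = −1. u₂ = 2 − (−1)·(2 − 3)/((−1) − 2) = 7/3.
p(2) = −1, p(7/3) = −4/9. u₃ = (7/3) − (−4/9)·((7/3) − 2)/((−4/9) − (−1)) = 13/5.
p(7/3) = −4/9, p(13/5) = 8/25. u₄ = (13/5) − (8/25)·((13/5) − (7/3))/((8/25) − (−4/9)) = 107/43.

107/43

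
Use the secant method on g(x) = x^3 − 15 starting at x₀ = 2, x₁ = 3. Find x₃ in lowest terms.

6395/2613

g(2) = −7, g(3) = 12. x₂ = 3 − 12·(3 − 2)/(12 − (−7)) = 45/19.
g(3) = 12, g(45/19) = −11760/6859. x₃ = (45/19) − (−11760/6859)·((45/19) − 3)/((−11760/6859) − 12) = 6395/2613.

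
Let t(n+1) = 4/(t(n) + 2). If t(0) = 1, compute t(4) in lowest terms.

16/13

t(1) = 4/(1 + 2) = 4/3.
t(2) = 4/(4/3 + 2) = 6/5.
t(3) = 4/(6/5 + 2) = 5/4.
t(4) = 4/(5/4 + 2) = 16/13.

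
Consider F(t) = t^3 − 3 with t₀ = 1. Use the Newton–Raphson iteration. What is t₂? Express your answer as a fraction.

F'(t) = 3t^2.
F(1) = −2, F'(1) = 3, so t₁ = 1 − (−2)/3 = 5/3.
F(5/3) = 44/27, F'(5/3) = 25/3, so t₂ = (5/3) − (44/27)/(25/3) = 331/225.

331/225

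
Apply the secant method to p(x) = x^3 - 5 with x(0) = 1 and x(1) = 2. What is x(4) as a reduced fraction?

16480535/9627139

p(1) = -4, p(2) = 3. x(2) = 2 - 3·(2 - 1)/(3 - (-4)) = 11/7.
p(2) = 3, p(11/7) = -384/343. x(3) = (11/7) - (-384/343)·((11/7) - 2)/((-384/343) - 3) = 265/157.
p(11/7) = -384/343, p(265/157) = -739840/3869893. x(4) = (265/157) - (-739840/3869893)·((265/157) - (11/7))/((-739840/3869893) - (-384/343)) = 16480535/9627139.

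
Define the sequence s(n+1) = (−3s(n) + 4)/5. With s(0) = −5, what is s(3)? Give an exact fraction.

211/125

s(1) = (−3·(−5) + 4)/5 = 19/5.
s(2) = (−3·(19/5) + 4)/5 = −37/25.
s(3) = (−3·(−37/25) + 4)/5 = 211/125.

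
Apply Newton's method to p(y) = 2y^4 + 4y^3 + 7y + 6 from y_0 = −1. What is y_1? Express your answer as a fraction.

−8/11

p'(y) = 8y^3 + 12y^2 + 7.
p(−1) = −3, p'(−1) = 11, so y_1 = (−1) − (−3)/11 = −8/11.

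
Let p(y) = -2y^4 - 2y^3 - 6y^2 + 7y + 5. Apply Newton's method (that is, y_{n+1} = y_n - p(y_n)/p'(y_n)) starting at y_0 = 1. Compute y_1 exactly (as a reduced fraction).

p'(y) = -8y^3 - 6y^2 - 12y + 7.
p(1) = 2, p'(1) = -19, so y_1 = 1 - 2/(-19) = 21/19.

21/19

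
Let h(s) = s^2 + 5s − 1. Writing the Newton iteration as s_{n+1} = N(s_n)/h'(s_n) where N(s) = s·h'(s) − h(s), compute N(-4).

h'(s) = 2s + 5.
N(s) = s·h'(s) − h(s) = s·(2s + 5) − (s^2 + 5s − 1) = s^2 + 1.
N(-4) = 17.

17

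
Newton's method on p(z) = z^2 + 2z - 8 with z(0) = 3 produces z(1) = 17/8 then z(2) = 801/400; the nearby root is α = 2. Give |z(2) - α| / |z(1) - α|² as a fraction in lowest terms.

z(1) - α = 17/8 - 2 = 1/8, so |z(1) - α| = 1/8.
z(2) - α = 801/400 - 2 = 1/400, so |z(2) - α| = 1/400.
|z(1) - α|² = 1/64.
Ratio = (1/400) / (1/64) = 4/25.

4/25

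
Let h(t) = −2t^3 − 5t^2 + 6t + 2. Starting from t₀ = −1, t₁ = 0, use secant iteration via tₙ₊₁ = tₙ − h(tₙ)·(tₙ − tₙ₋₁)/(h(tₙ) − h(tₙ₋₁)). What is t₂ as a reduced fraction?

−2/9

h(−1) = −7, h(0) = 2. t₂ = 0 − 2·(0 − (−1))/(2 − (−7)) = −2/9.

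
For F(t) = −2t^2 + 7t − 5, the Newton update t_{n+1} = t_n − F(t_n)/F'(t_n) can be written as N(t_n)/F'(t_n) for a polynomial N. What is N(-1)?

F'(t) = −4t + 7.
N(t) = t·F'(t) − F(t) = t·(−4t + 7) − (−2t^2 + 7t − 5) = −2t^2 + 5.
N(-1) = 3.

3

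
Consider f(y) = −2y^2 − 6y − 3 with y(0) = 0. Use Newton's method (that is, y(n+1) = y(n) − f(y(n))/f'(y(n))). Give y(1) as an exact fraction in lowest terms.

−1/2

f'(y) = −4y − 6.
f(0) = −3, f'(0) = −6, so y(1) = 0 − (−3)/(−6) = −1/2.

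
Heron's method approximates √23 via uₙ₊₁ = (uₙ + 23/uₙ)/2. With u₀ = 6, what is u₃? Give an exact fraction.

u₁ = (6 + 23/6)/2 = 59/12.
u₂ = (59/12 + 23/(59/12))/2 = 6793/1416.
u₃ = (6793/1416 + 23/(6793/1416))/2 = 92261137/19237776.

92261137/19237776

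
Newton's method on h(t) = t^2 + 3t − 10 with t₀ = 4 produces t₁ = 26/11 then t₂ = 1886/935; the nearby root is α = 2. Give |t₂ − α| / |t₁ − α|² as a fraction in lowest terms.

11/85

t₁ − α = 26/11 − 2 = 4/11, so |t₁ − α| = 4/11.
t₂ − α = 1886/935 − 2 = 16/935, so |t₂ − α| = 16/935.
|t₁ − α|² = 16/121.
Ratio = (16/935) / (16/121) = 11/85.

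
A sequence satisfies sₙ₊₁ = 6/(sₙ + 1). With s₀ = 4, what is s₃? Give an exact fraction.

s₁ = 6/(4 + 1) = 6/5.
s₂ = 6/(6/5 + 1) = 30/11.
s₃ = 6/(30/11 + 1) = 66/41.

66/41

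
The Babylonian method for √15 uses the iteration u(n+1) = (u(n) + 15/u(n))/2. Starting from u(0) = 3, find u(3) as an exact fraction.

1921/496

u(1) = (3 + 15/3)/2 = 4.
u(2) = (4 + 15/4)/2 = 31/8.
u(3) = (31/8 + 15/(31/8))/2 = 1921/496.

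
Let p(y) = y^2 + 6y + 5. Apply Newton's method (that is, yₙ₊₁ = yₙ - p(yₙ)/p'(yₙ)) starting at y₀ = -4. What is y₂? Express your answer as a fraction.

p'(y) = 2y + 6.
p(-4) = -3, p'(-4) = -2, so y₁ = (-4) - (-3)/(-2) = -11/2.
p(-11/2) = 9/4, p'(-11/2) = -5, so y₂ = (-11/2) - (9/4)/(-5) = -101/20.

-101/20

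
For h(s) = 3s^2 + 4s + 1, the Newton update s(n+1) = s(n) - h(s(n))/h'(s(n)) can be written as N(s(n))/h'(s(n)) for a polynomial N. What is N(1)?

2

h'(s) = 6s + 4.
N(s) = s·h'(s) - h(s) = s·(6s + 4) - (3s^2 + 4s + 1) = 3s^2 - 1.
N(1) = 2.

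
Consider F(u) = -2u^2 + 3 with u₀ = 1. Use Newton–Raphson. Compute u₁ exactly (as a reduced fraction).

F'(u) = -4u.
F(1) = 1, F'(1) = -4, so u₁ = 1 - 1/(-4) = 5/4.

5/4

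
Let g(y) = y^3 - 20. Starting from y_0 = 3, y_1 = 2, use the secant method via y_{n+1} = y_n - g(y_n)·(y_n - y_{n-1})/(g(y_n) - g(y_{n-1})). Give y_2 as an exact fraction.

50/19

g(3) = 7, g(2) = -12. y_2 = 2 - (-12)·(2 - 3)/((-12) - 7) = 50/19.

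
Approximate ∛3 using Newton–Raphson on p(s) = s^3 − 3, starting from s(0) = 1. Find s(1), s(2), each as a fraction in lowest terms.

p'(s) = 3s^2.
p(1) = −2, p'(1) = 3, so s(1) = 1 − (−2)/3 = 5/3.
p(5/3) = 44/27, p'(5/3) = 25/3, so s(2) = (5/3) − (44/27)/(25/3) = 331/225.

s(1) = 5/3, s(2) = 331/225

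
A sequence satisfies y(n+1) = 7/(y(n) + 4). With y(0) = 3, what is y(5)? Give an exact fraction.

1001/761

y(1) = 7/(3 + 4) = 1.
y(2) = 7/(1 + 4) = 7/5.
y(3) = 7/(7/5 + 4) = 35/27.
y(4) = 7/(35/27 + 4) = 189/143.
y(5) = 7/(189/143 + 4) = 1001/761.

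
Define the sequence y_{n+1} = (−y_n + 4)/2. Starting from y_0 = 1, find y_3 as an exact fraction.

y_1 = (−1 + 4)/2 = 3/2.
y_2 = (−(3/2) + 4)/2 = 5/4.
y_3 = (−(5/4) + 4)/2 = 11/8.

11/8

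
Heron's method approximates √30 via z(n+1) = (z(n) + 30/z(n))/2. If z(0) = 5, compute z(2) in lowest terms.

z(1) = (5 + 30/5)/2 = 11/2.
z(2) = (11/2 + 30/(11/2))/2 = 241/44.

241/44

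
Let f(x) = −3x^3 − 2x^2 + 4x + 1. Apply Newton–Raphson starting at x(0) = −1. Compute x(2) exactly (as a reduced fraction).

f'(x) = −9x^2 − 4x + 4.
f(−1) = −2, f'(−1) = −1, so x(1) = (−1) − (−2)/(−1) = −3.
f(−3) = 52, f'(−3) = −65, so x(2) = (−3) − 52/(−65) = −11/5.

−11/5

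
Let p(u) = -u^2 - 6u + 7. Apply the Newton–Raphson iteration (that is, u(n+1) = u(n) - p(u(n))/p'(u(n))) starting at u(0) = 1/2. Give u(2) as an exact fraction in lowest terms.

p'(u) = -2u - 6.
p(1/2) = 15/4, p'(1/2) = -7, so u(1) = (1/2) - (15/4)/(-7) = 29/28.
p(29/28) = -225/784, p'(29/28) = -113/14, so u(2) = (29/28) - (-225/784)/(-113/14) = 6329/6328.

6329/6328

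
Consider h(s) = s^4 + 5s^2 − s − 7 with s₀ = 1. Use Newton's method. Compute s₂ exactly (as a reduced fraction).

541927/476489

h'(s) = 4s^3 + 10s − 1.
h(1) = −2, h'(1) = 13, so s₁ = 1 − (−2)/13 = 15/13.
h(15/13) = 7868/28561, h'(15/13) = 36653/2197, so s₂ = (15/13) − (7868/28561)/(36653/2197) = 541927/476489.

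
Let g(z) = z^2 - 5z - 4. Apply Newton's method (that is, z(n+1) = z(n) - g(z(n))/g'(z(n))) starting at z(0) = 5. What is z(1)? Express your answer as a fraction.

29/5

g'(z) = 2z - 5.
g(5) = -4, g'(5) = 5, so z(1) = 5 - (-4)/5 = 29/5.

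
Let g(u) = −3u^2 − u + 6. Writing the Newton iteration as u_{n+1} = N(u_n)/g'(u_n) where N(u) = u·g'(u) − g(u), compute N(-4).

−54

g'(u) = −6u − 1.
N(u) = u·g'(u) − g(u) = u·(−6u − 1) − (−3u^2 − u + 6) = −3u^2 − 6.
N(-4) = −54.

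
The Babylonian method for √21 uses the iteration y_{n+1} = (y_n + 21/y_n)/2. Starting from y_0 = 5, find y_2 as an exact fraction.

527/115

y_1 = (5 + 21/5)/2 = 23/5.
y_2 = (23/5 + 21/(23/5))/2 = 527/115.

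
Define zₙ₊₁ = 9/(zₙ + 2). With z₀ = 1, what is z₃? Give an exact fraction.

45/19

z₁ = 9/(1 + 2) = 3.
z₂ = 9/(3 + 2) = 9/5.
z₃ = 9/(9/5 + 2) = 45/19.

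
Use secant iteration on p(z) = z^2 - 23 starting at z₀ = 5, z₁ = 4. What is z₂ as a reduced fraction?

43/9

p(5) = 2, p(4) = -7. z₂ = 4 - (-7)·(4 - 5)/((-7) - 2) = 43/9.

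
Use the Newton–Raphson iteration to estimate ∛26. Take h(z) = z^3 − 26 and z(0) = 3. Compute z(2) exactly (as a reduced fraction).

h'(z) = 3z^2.
h(3) = 1, h'(3) = 27, so z(1) = 3 − 1/27 = 80/27.
h(80/27) = 242/19683, h'(80/27) = 6400/243, so z(2) = (80/27) − (242/19683)/(6400/243) = 767879/259200.

767879/259200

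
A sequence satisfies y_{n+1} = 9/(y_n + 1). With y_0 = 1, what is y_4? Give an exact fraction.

y_1 = 9/(1 + 1) = 9/2.
y_2 = 9/(9/2 + 1) = 18/11.
y_3 = 9/(18/11 + 1) = 99/29.
y_4 = 9/(99/29 + 1) = 261/128.

261/128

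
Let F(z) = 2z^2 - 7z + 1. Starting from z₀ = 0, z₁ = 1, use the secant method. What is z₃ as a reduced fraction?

3/23

F(0) = 1, F(1) = -4. z₂ = 1 - (-4)·(1 - 0)/((-4) - 1) = 1/5.
F(1) = -4, F(1/5) = -8/25. z₃ = (1/5) - (-8/25)·((1/5) - 1)/((-8/25) - (-4)) = 3/23.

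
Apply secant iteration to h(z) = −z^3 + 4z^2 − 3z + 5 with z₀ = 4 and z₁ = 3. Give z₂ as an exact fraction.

h(4) = −7, h(3) = 5. z₂ = 3 − 5·(3 − 4)/(5 − (−7)) = 41/12.

41/12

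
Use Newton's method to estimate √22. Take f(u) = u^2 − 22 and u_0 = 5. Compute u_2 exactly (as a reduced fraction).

4409/940

f'(u) = 2u.
f(5) = 3, f'(5) = 10, so u_1 = 5 − 3/10 = 47/10.
f(47/10) = 9/100, f'(47/10) = 47/5, so u_2 = (47/10) − (9/100)/(47/5) = 4409/940.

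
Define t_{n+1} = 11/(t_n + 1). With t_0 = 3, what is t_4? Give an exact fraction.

t_1 = 11/(3 + 1) = 11/4.
t_2 = 11/(11/4 + 1) = 44/15.
t_3 = 11/(44/15 + 1) = 165/59.
t_4 = 11/(165/59 + 1) = 649/224.

649/224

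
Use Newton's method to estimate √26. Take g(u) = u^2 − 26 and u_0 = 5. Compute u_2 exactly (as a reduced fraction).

g'(u) = 2u.
g(5) = −1, g'(5) = 10, so u_1 = 5 − (−1)/10 = 51/10.
g(51/10) = 1/100, g'(51/10) = 51/5, so u_2 = (51/10) − (1/100)/(51/5) = 5201/1020.

5201/1020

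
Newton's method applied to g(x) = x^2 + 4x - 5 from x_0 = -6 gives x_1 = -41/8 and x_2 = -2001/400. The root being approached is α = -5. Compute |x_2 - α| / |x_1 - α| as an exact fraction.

x_1 - α = -41/8 - (-5) = -41/8 + 5 = -1/8, so |x_1 - α| = 1/8.
x_2 - α = -2001/400 - (-5) = -2001/400 + 5 = -1/400, so |x_2 - α| = 1/400.
Ratio = (1/400) / (1/8) = 1/50.

1/50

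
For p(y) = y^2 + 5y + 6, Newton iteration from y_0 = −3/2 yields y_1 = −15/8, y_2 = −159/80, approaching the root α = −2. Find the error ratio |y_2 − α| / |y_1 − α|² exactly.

4/5

y_1 − α = −15/8 − (−2) = −15/8 + 2 = 1/8, so |y_1 − α| = 1/8.
y_2 − α = −159/80 − (−2) = −159/80 + 2 = 1/80, so |y_2 − α| = 1/80.
|y_1 − α|² = 1/64.
Ratio = (1/80) / (1/64) = 4/5.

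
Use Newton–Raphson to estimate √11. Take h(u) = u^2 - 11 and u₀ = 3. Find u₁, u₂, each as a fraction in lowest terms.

h'(u) = 2u.
h(3) = -2, h'(3) = 6, so u₁ = 3 - (-2)/6 = 10/3.
h(10/3) = 1/9, h'(10/3) = 20/3, so u₂ = (10/3) - (1/9)/(20/3) = 199/60.

u₁ = 10/3, u₂ = 199/60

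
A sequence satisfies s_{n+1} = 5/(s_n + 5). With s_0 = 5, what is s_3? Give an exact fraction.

11/13

s_1 = 5/(5 + 5) = 1/2.
s_2 = 5/(1/2 + 5) = 10/11.
s_3 = 5/(10/11 + 5) = 11/13.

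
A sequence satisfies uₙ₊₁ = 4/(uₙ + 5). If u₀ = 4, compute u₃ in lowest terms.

u₁ = 4/(4 + 5) = 4/9.
u₂ = 4/(4/9 + 5) = 36/49.
u₃ = 4/(36/49 + 5) = 196/281.

196/281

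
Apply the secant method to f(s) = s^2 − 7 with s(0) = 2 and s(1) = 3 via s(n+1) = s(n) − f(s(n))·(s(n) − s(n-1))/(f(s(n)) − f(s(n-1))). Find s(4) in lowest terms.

971/367

f(2) = −3, f(3) = 2. s(2) = 3 − 2·(3 − 2)/(2 − (−3)) = 13/5.
f(3) = 2, f(13/5) = −6/25. s(3) = (13/5) − (−6/25)·((13/5) − 3)/((−6/25) − 2) = 37/14.
f(13/5) = −6/25, f(37/14) = −3/196. s(4) = (37/14) − (−3/196)·((37/14) − (13/5))/((−3/196) − (−6/25)) = 971/367.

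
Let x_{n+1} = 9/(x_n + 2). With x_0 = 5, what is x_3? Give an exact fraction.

207/109

x_1 = 9/(5 + 2) = 9/7.
x_2 = 9/(9/7 + 2) = 63/23.
x_3 = 9/(63/23 + 2) = 207/109.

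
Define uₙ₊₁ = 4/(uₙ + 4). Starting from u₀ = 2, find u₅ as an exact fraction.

82/99

u₁ = 4/(2 + 4) = 2/3.
u₂ = 4/(2/3 + 4) = 6/7.
u₃ = 4/(6/7 + 4) = 14/17.
u₄ = 4/(14/17 + 4) = 34/41.
u₅ = 4/(34/41 + 4) = 82/99.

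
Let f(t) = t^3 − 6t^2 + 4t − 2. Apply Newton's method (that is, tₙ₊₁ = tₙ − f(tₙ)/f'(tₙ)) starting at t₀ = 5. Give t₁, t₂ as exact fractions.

t₁ = 102/19, t₂ = 475039/89300

f'(t) = 3t^2 − 12t + 4.
f(5) = −7, f'(5) = 19, so t₁ = 5 − (−7)/19 = 102/19.
f(102/19) = 8722/6859, f'(102/19) = 9400/361, so t₂ = (102/19) − (8722/6859)/(9400/361) = 475039/89300.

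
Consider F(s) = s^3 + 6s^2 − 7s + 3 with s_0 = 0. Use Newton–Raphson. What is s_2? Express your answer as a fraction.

F'(s) = 3s^2 + 12s − 7.
F(0) = 3, F'(0) = −7, so s_1 = 0 − 3/(−7) = 3/7.
F(3/7) = 405/343, F'(3/7) = −64/49, so s_2 = (3/7) − (405/343)/(−64/49) = 597/448.

597/448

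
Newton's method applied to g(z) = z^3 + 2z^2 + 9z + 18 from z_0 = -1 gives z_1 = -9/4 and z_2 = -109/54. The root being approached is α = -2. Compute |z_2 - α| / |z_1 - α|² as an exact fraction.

z_1 - α = -9/4 - (-2) = -9/4 + 2 = -1/4, so |z_1 - α| = 1/4.
z_2 - α = -109/54 - (-2) = -109/54 + 2 = -1/54, so |z_2 - α| = 1/54.
|z_1 - α|² = 1/16.
Ratio = (1/54) / (1/16) = 8/27.

8/27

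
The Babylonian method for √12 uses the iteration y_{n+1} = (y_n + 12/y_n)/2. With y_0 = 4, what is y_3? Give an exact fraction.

18817/5432

y_1 = (4 + 12/4)/2 = 7/2.
y_2 = (7/2 + 12/(7/2))/2 = 97/28.
y_3 = (97/28 + 12/(97/28))/2 = 18817/5432.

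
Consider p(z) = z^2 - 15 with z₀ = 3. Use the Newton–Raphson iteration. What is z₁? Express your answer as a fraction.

p'(z) = 2z.
p(3) = -6, p'(3) = 6, so z₁ = 3 - (-6)/6 = 4.

4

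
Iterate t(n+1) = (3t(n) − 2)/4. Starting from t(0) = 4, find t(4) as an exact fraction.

t(1) = (3·4 − 2)/4 = 5/2.
t(2) = (3·(5/2) − 2)/4 = 11/8.
t(3) = (3·(11/8) − 2)/4 = 17/32.
t(4) = (3·(17/32) − 2)/4 = −13/128.

−13/128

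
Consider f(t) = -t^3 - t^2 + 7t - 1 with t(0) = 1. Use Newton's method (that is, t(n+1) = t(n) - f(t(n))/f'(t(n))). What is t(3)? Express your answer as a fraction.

11/81

f'(t) = -3t^2 - 2t + 7.
f(1) = 4, f'(1) = 2, so t(1) = 1 - 4/2 = -1.
f(-1) = -8, f'(-1) = 6, so t(2) = (-1) - (-8)/6 = 1/3.
f(1/3) = 32/27, f'(1/3) = 6, so t(3) = (1/3) - (32/27)/6 = 11/81.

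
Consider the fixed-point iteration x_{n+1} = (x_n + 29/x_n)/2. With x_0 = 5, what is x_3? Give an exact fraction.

x_1 = (5 + 29/5)/2 = 27/5.
x_2 = (27/5 + 29/(27/5))/2 = 727/135.
x_3 = (727/135 + 29/(727/135))/2 = 528527/98145.

528527/98145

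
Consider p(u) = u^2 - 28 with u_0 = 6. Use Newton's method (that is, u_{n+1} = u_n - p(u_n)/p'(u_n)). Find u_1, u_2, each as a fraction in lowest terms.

u_1 = 16/3, u_2 = 127/24

p'(u) = 2u.
p(6) = 8, p'(6) = 12, so u_1 = 6 - 8/12 = 16/3.
p(16/3) = 4/9, p'(16/3) = 32/3, so u_2 = (16/3) - (4/9)/(32/3) = 127/24.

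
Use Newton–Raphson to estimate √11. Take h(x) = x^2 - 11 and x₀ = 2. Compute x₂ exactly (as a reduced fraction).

401/120

h'(x) = 2x.
h(2) = -7, h'(2) = 4, so x₁ = 2 - (-7)/4 = 15/4.
h(15/4) = 49/16, h'(15/4) = 15/2, so x₂ = (15/4) - (49/16)/(15/2) = 401/120.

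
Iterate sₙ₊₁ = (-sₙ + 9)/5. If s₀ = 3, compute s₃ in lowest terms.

186/125

s₁ = (-3 + 9)/5 = 6/5.
s₂ = (-(6/5) + 9)/5 = 39/25.
s₃ = (-(39/25) + 9)/5 = 186/125.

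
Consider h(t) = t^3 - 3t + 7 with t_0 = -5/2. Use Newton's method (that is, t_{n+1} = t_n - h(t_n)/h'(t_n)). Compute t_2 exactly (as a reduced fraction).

-12227/5040

h'(t) = 3t^2 - 3.
h(-5/2) = -9/8, h'(-5/2) = 63/4, so t_1 = (-5/2) - (-9/8)/(63/4) = -17/7.
h(-17/7) = -13/343, h'(-17/7) = 720/49, so t_2 = (-17/7) - (-13/343)/(720/49) = -12227/5040.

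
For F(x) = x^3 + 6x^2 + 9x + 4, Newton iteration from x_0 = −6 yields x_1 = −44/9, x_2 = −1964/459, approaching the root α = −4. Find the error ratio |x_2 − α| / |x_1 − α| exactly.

16/51

x_1 − α = −44/9 − (−4) = −44/9 + 4 = −8/9, so |x_1 − α| = 8/9.
x_2 − α = −1964/459 − (−4) = −1964/459 + 4 = −128/459, so |x_2 − α| = 128/459.
Ratio = (128/459) / (8/9) = 16/51.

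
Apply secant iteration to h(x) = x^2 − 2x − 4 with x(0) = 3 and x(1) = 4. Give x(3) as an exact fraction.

42/13

h(3) = −1, h(4) = 4. x(2) = 4 − 4·(4 − 3)/(4 − (−1)) = 16/5.
h(4) = 4, h(16/5) = −4/25. x(3) = (16/5) − (−4/25)·((16/5) − 4)/((−4/25) − 4) = 42/13.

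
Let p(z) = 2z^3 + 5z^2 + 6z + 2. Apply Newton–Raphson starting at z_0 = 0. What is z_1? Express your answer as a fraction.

p'(z) = 6z^2 + 10z + 6.
p(0) = 2, p'(0) = 6, so z_1 = 0 - 2/6 = -1/3.

-1/3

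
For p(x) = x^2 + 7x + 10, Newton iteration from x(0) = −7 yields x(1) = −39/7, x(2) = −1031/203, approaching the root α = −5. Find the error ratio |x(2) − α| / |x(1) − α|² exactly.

7/29

x(1) − α = −39/7 − (−5) = −39/7 + 5 = −4/7, so |x(1) − α| = 4/7.
x(2) − α = −1031/203 − (−5) = −1031/203 + 5 = −16/203, so |x(2) − α| = 16/203.
|x(1) − α|² = 16/49.
Ratio = (16/203) / (16/49) = 7/29.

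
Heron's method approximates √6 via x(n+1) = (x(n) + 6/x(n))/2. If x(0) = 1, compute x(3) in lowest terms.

x(1) = (1 + 6/1)/2 = 7/2.
x(2) = (7/2 + 6/(7/2))/2 = 73/28.
x(3) = (73/28 + 6/(73/28))/2 = 10033/4088.

10033/4088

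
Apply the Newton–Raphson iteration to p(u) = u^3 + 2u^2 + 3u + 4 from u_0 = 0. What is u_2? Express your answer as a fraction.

p'(u) = 3u^2 + 4u + 3.
p(0) = 4, p'(0) = 3, so u_1 = 0 - 4/3 = -4/3.
p(-4/3) = 32/27, p'(-4/3) = 3, so u_2 = (-4/3) - (32/27)/3 = -140/81.

-140/81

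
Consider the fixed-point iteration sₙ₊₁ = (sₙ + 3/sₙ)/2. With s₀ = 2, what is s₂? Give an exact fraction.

s₁ = (2 + 3/2)/2 = 7/4.
s₂ = (7/4 + 3/(7/4))/2 = 97/56.

97/56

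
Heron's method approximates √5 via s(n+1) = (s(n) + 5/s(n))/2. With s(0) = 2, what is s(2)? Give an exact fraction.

161/72

s(1) = (2 + 5/2)/2 = 9/4.
s(2) = (9/4 + 5/(9/4))/2 = 161/72.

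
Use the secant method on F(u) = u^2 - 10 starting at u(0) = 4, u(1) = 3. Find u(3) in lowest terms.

F(4) = 6, F(3) = -1. u(2) = 3 - (-1)·(3 - 4)/((-1) - 6) = 22/7.
F(3) = -1, F(22/7) = -6/49. u(3) = (22/7) - (-6/49)·((22/7) - 3)/((-6/49) - (-1)) = 136/43.

136/43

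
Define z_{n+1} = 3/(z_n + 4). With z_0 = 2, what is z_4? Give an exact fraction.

z_1 = 3/(2 + 4) = 1/2.
z_2 = 3/(1/2 + 4) = 2/3.
z_3 = 3/(2/3 + 4) = 9/14.
z_4 = 3/(9/14 + 4) = 42/65.

42/65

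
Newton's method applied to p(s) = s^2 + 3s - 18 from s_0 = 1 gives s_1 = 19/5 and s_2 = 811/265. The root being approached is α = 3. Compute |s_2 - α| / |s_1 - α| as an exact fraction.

4/53

s_1 - α = 19/5 - 3 = 4/5, so |s_1 - α| = 4/5.
s_2 - α = 811/265 - 3 = 16/265, so |s_2 - α| = 16/265.
Ratio = (16/265) / (4/5) = 4/53.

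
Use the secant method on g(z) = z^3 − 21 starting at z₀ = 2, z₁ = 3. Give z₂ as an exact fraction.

51/19

g(2) = −13, g(3) = 6. z₂ = 3 − 6·(3 − 2)/(6 − (−13)) = 51/19.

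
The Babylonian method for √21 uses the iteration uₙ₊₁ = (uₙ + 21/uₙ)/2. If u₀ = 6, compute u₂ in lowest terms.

u₁ = (6 + 21/6)/2 = 19/4.
u₂ = (19/4 + 21/(19/4))/2 = 697/152.

697/152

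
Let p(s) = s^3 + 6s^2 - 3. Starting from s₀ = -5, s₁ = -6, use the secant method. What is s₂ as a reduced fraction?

-147/25

p(-5) = 22, p(-6) = -3. s₂ = (-6) - (-3)·((-6) - (-5))/((-3) - 22) = -147/25.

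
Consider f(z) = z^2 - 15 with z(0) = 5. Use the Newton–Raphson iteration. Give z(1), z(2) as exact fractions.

z(1) = 4, z(2) = 31/8

f'(z) = 2z.
f(5) = 10, f'(5) = 10, so z(1) = 5 - 10/10 = 4.
f(4) = 1, f'(4) = 8, so z(2) = 4 - 1/8 = 31/8.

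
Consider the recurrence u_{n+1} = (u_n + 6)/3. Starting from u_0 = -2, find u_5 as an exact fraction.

u_1 = ((-2) + 6)/3 = 4/3.
u_2 = ((4/3) + 6)/3 = 22/9.
u_3 = ((22/9) + 6)/3 = 76/27.
u_4 = ((76/27) + 6)/3 = 238/81.
u_5 = ((238/81) + 6)/3 = 724/243.

724/243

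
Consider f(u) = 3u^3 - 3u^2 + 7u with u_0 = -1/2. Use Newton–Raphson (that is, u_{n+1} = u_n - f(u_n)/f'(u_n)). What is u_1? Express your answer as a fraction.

-6/49

f'(u) = 9u^2 - 6u + 7.
f(-1/2) = -37/8, f'(-1/2) = 49/4, so u_1 = (-1/2) - (-37/8)/(49/4) = -6/49.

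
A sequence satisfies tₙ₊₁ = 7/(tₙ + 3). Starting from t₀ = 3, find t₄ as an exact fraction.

819/526

t₁ = 7/(3 + 3) = 7/6.
t₂ = 7/(7/6 + 3) = 42/25.
t₃ = 7/(42/25 + 3) = 175/117.
t₄ = 7/(175/117 + 3) = 819/526.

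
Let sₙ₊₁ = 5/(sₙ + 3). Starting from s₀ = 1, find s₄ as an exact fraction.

355/298

s₁ = 5/(1 + 3) = 5/4.
s₂ = 5/(5/4 + 3) = 20/17.
s₃ = 5/(20/17 + 3) = 85/71.
s₄ = 5/(85/71 + 3) = 355/298.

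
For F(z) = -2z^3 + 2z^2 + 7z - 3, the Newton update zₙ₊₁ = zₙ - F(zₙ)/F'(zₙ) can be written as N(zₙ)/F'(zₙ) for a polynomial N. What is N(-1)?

F'(z) = -6z^2 + 4z + 7.
N(z) = z·F'(z) - F(z) = z·(-6z^2 + 4z + 7) - (-2z^3 + 2z^2 + 7z - 3) = -4z^3 + 2z^2 + 3.
N(-1) = 9.

9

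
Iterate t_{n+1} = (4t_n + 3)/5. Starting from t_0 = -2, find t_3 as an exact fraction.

t_1 = (4·(-2) + 3)/5 = -1.
t_2 = (4·(-1) + 3)/5 = -1/5.
t_3 = (4·(-1/5) + 3)/5 = 11/25.

11/25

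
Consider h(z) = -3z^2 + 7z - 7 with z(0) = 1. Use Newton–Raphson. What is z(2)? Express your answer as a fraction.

h'(z) = -6z + 7.
h(1) = -3, h'(1) = 1, so z(1) = 1 - (-3)/1 = 4.
h(4) = -27, h'(4) = -17, so z(2) = 4 - (-27)/(-17) = 41/17.

41/17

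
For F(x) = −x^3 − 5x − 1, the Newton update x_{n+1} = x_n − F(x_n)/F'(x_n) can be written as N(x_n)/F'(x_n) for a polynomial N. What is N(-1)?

3

F'(x) = −3x^2 − 5.
N(x) = x·F'(x) − F(x) = x·(−3x^2 − 5) − (−x^3 − 5x − 1) = −2x^3 + 1.
N(-1) = 3.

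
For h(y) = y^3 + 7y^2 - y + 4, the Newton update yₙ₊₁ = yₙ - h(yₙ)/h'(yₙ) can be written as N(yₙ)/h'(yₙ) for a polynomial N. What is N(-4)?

-20

h'(y) = 3y^2 + 14y - 1.
N(y) = y·h'(y) - h(y) = y·(3y^2 + 14y - 1) - (y^3 + 7y^2 - y + 4) = 2y^3 + 7y^2 - 4.
N(-4) = -20.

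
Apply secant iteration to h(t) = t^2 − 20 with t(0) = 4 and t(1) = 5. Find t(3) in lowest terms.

h(4) = −4, h(5) = 5. t(2) = 5 − 5·(5 − 4)/(5 − (−4)) = 40/9.
h(5) = 5, h(40/9) = −20/81. t(3) = (40/9) − (−20/81)·((40/9) − 5)/((−20/81) − 5) = 76/17.

76/17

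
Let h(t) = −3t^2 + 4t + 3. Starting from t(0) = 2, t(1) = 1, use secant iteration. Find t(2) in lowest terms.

h(2) = −1, h(1) = 4. t(2) = 1 − 4·(1 − 2)/(4 − (−1)) = 9/5.

9/5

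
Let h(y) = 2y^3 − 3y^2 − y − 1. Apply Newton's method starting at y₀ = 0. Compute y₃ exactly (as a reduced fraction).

−721/5401

h'(y) = 6y^2 − 6y − 1.
h(0) = −1, h'(0) = −1, so y₁ = 0 − (−1)/(−1) = −1.
h(−1) = −5, h'(−1) = 11, so y₂ = (−1) − (−5)/11 = −6/11.
h(−6/11) = −2225/1331, h'(−6/11) = 491/121, so y₃ = (−6/11) − (−2225/1331)/(491/121) = −721/5401.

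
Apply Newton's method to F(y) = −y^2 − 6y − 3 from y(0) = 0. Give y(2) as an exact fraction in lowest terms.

−11/20

F'(y) = −2y − 6.
F(0) = −3, F'(0) = −6, so y(1) = 0 − (−3)/(−6) = −1/2.
F(−1/2) = −1/4, F'(−1/2) = −5, so y(2) = (−1/2) − (−1/4)/(−5) = −11/20.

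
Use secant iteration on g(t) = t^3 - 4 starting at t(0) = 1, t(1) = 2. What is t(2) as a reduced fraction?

g(1) = -3, g(2) = 4. t(2) = 2 - 4·(2 - 1)/(4 - (-3)) = 10/7.

10/7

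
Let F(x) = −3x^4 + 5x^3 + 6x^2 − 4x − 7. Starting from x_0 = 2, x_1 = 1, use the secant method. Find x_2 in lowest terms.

F(2) = 1, F(1) = −3. x_2 = 1 − (−3)·(1 − 2)/((−3) − 1) = 7/4.

7/4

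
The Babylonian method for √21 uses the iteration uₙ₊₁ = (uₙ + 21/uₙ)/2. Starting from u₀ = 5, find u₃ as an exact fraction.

u₁ = (5 + 21/5)/2 = 23/5.
u₂ = (23/5 + 21/(23/5))/2 = 527/115.
u₃ = (527/115 + 21/(527/115))/2 = 277727/60605.

277727/60605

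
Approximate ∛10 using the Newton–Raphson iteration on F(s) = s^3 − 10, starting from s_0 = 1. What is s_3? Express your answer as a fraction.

4909/2116

F'(s) = 3s^2.
F(1) = −9, F'(1) = 3, so s_1 = 1 − (−9)/3 = 4.
F(4) = 54, F'(4) = 48, so s_2 = 4 − 54/48 = 23/8.
F(23/8) = 7047/512, F'(23/8) = 1587/64, so s_3 = (23/8) − (7047/512)/(1587/64) = 4909/2116.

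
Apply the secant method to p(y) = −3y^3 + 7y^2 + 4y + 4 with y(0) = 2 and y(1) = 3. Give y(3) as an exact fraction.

p(2) = 16, p(3) = −2. y(2) = 3 − (−2)·(3 − 2)/((−2) − 16) = 26/9.
p(3) = −2, p(26/9) = 400/243. y(3) = (26/9) − (400/243)·((26/9) − 3)/((400/243) − (−2)) = 1302/443.

1302/443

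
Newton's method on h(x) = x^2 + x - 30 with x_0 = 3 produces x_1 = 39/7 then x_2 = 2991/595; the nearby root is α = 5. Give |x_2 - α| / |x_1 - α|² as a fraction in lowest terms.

x_1 - α = 39/7 - 5 = 4/7, so |x_1 - α| = 4/7.
x_2 - α = 2991/595 - 5 = 16/595, so |x_2 - α| = 16/595.
|x_1 - α|² = 16/49.
Ratio = (16/595) / (16/49) = 7/85.

7/85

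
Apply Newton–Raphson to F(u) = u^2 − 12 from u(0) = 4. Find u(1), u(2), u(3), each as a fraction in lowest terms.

F'(u) = 2u.
F(4) = 4, F'(4) = 8, so u(1) = 4 − 4/8 = 7/2.
F(7/2) = 1/4, F'(7/2) = 7, so u(2) = (7/2) − (1/4)/7 = 97/28.
F(97/28) = 1/784, F'(97/28) = 97/14, so u(3) = (97/28) − (1/784)/(97/14) = 18817/5432.

u(1) = 7/2, u(2) = 97/28, u(3) = 18817/5432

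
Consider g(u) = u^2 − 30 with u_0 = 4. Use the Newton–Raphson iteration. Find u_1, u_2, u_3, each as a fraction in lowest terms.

g'(u) = 2u.
g(4) = −14, g'(4) = 8, so u_1 = 4 − (−14)/8 = 23/4.
g(23/4) = 49/16, g'(23/4) = 23/2, so u_2 = (23/4) − (49/16)/(23/2) = 1009/184.
g(1009/184) = 2401/33856, g'(1009/184) = 1009/92, so u_3 = (1009/184) − (2401/33856)/(1009/92) = 2033761/371312.

u_1 = 23/4, u_2 = 1009/184, u_3 = 2033761/371312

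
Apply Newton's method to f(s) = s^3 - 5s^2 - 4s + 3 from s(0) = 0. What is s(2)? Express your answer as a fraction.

f'(s) = 3s^2 - 10s - 4.
f(0) = 3, f'(0) = -4, so s(1) = 0 - 3/(-4) = 3/4.
f(3/4) = -153/64, f'(3/4) = -157/16, so s(2) = (3/4) - (-153/64)/(-157/16) = 159/314.

159/314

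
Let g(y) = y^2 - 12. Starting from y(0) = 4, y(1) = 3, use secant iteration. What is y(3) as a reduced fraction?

52/15

g(4) = 4, g(3) = -3. y(2) = 3 - (-3)·(3 - 4)/((-3) - 4) = 24/7.
g(3) = -3, g(24/7) = -12/49. y(3) = (24/7) - (-12/49)·((24/7) - 3)/((-12/49) - (-3)) = 52/15.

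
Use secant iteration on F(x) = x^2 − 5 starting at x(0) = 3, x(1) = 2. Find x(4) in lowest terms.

F(3) = 4, F(2) = −1. x(2) = 2 − (−1)·(2 − 3)/((−1) − 4) = 11/5.
F(2) = −1, F(11/5) = −4/25. x(3) = (11/5) − (−4/25)·((11/5) − 2)/((−4/25) − (−1)) = 47/21.
F(11/5) = −4/25, F(47/21) = 4/441. x(4) = (47/21) − (4/441)·((47/21) − (11/5))/((4/441) − (−4/25)) = 521/233.

521/233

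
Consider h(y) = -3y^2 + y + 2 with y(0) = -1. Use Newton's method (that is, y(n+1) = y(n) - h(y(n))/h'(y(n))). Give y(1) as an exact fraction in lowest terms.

h'(y) = -6y + 1.
h(-1) = -2, h'(-1) = 7, so y(1) = (-1) - (-2)/7 = -5/7.

-5/7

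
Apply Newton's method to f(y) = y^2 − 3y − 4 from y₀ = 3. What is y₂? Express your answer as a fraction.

f'(y) = 2y − 3.
f(3) = −4, f'(3) = 3, so y₁ = 3 − (−4)/3 = 13/3.
f(13/3) = 16/9, f'(13/3) = 17/3, so y₂ = (13/3) − (16/9)/(17/3) = 205/51.

205/51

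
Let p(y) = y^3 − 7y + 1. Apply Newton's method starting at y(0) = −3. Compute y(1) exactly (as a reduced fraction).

p'(y) = 3y^2 − 7.
p(−3) = −5, p'(−3) = 20, so y(1) = (−3) − (−5)/20 = −11/4.

−11/4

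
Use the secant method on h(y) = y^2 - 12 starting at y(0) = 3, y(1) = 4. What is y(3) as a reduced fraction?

h(3) = -3, h(4) = 4. y(2) = 4 - 4·(4 - 3)/(4 - (-3)) = 24/7.
h(4) = 4, h(24/7) = -12/49. y(3) = (24/7) - (-12/49)·((24/7) - 4)/((-12/49) - 4) = 45/13.

45/13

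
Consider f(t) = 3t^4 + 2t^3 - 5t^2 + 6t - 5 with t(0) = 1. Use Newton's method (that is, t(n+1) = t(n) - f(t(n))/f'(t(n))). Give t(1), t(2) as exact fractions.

f'(t) = 12t^3 + 6t^2 - 10t + 6.
f(1) = 1, f'(1) = 14, so t(1) = 1 - 1/14 = 13/14.
f(13/14) = 3531/38416, f'(13/14) = 3943/343, so t(2) = (13/14) - (3531/38416)/(3943/343) = 406541/441616.

t(1) = 13/14, t(2) = 406541/441616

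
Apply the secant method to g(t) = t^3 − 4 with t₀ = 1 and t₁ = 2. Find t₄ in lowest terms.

g(1) = −3, g(2) = 4. t₂ = 2 − 4·(2 − 1)/(4 − (−3)) = 10/7.
g(2) = 4, g(10/7) = −372/343. t₃ = (10/7) − (−372/343)·((10/7) − 2)/((−372/343) − 4) = 169/109.
g(10/7) = −372/343, g(169/109) = −353307/1295029. t₄ = (169/109) − (−353307/1295029)·((169/109) − (10/7))/((−353307/1295029) − (−372/343)) = 2056682/1292353.

2056682/1292353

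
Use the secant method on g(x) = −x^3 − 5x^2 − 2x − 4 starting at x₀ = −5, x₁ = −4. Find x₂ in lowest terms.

g(−5) = 6, g(−4) = −12. x₂ = (−4) − (−12)·((−4) − (−5))/((−12) − 6) = −14/3.

−14/3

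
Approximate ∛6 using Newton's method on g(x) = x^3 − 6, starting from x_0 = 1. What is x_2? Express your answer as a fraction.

g'(x) = 3x^2.
g(1) = −5, g'(1) = 3, so x_1 = 1 − (−5)/3 = 8/3.
g(8/3) = 350/27, g'(8/3) = 64/3, so x_2 = (8/3) − (350/27)/(64/3) = 593/288.

593/288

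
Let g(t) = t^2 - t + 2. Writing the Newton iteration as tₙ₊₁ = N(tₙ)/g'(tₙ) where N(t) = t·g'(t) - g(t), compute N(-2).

2

g'(t) = 2t - 1.
N(t) = t·g'(t) - g(t) = t·(2t - 1) - (t^2 - t + 2) = t^2 - 2.
N(-2) = 2.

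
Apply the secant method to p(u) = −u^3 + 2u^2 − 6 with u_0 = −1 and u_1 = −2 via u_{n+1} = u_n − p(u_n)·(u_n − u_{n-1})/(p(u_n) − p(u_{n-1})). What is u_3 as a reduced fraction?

p(−1) = −3, p(−2) = 10. u_2 = (−2) − 10·((−2) − (−1))/(10 − (−3)) = −16/13.
p(−2) = 10, p(−16/13) = −2430/2197. u_3 = (−16/13) − (−2430/2197)·((−16/13) − (−2))/((−2430/2197) − 10) = −319/244.

−319/244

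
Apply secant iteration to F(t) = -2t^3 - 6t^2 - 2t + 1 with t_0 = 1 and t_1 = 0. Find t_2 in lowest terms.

1/10

F(1) = -9, F(0) = 1. t_2 = 0 - 1·(0 - 1)/(1 - (-9)) = 1/10.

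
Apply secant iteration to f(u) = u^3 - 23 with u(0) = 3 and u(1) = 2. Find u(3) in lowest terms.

f(3) = 4, f(2) = -15. u(2) = 2 - (-15)·(2 - 3)/((-15) - 4) = 53/19.
f(2) = -15, f(53/19) = -8880/6859. u(3) = (53/19) - (-8880/6859)·((53/19) - 2)/((-8880/6859) - (-15)) = 5983/2089.

5983/2089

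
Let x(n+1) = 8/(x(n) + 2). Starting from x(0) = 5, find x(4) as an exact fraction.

100/47

x(1) = 8/(5 + 2) = 8/7.
x(2) = 8/(8/7 + 2) = 28/11.
x(3) = 8/(28/11 + 2) = 44/25.
x(4) = 8/(44/25 + 2) = 100/47.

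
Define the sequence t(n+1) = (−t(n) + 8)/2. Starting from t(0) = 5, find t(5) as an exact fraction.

83/32

t(1) = (−5 + 8)/2 = 3/2.
t(2) = (−(3/2) + 8)/2 = 13/4.
t(3) = (−(13/4) + 8)/2 = 19/8.
t(4) = (−(19/8) + 8)/2 = 45/16.
t(5) = (−(45/16) + 8)/2 = 83/32.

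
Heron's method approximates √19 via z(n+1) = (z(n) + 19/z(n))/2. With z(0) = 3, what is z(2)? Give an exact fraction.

z(1) = (3 + 19/3)/2 = 14/3.
z(2) = (14/3 + 19/(14/3))/2 = 367/84.

367/84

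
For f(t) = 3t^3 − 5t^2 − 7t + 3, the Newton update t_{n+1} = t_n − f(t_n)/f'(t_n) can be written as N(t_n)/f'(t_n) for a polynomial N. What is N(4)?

301

f'(t) = 9t^2 − 10t − 7.
N(t) = t·f'(t) − f(t) = t·(9t^2 − 10t − 7) − (3t^3 − 5t^2 − 7t + 3) = 6t^3 − 5t^2 − 3.
N(4) = 301.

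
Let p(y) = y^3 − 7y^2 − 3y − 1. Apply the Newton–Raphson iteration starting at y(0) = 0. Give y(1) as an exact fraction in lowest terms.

p'(y) = 3y^2 − 14y − 3.
p(0) = −1, p'(0) = −3, so y(1) = 0 − (−1)/(−3) = −1/3.

−1/3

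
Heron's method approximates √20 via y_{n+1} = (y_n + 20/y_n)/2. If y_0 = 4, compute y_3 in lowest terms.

51841/11592

y_1 = (4 + 20/4)/2 = 9/2.
y_2 = (9/2 + 20/(9/2))/2 = 161/36.
y_3 = (161/36 + 20/(161/36))/2 = 51841/11592.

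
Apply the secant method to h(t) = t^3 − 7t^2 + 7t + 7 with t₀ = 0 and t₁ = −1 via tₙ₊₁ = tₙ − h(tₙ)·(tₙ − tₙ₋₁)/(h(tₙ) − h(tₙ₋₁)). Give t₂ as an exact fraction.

−7/15

h(0) = 7, h(−1) = −8. t₂ = (−1) − (−8)·((−1) − 0)/((−8) − 7) = −7/15.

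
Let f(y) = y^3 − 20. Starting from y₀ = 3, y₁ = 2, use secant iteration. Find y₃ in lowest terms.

1335/487

f(3) = 7, f(2) = −12. y₂ = 2 − (−12)·(2 − 3)/((−12) − 7) = 50/19.
f(2) = −12, f(50/19) = −12180/6859. y₃ = (50/19) − (−12180/6859)·((50/19) − 2)/((−12180/6859) − (−12)) = 1335/487.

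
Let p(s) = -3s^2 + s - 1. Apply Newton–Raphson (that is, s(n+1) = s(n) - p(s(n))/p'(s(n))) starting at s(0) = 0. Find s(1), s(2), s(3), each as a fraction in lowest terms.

s(1) = 1, s(2) = 2/5, s(3) = -13/35

p'(s) = -6s + 1.
p(0) = -1, p'(0) = 1, so s(1) = 0 - (-1)/1 = 1.
p(1) = -3, p'(1) = -5, so s(2) = 1 - (-3)/(-5) = 2/5.
p(2/5) = -27/25, p'(2/5) = -7/5, so s(3) = (2/5) - (-27/25)/(-7/5) = -13/35.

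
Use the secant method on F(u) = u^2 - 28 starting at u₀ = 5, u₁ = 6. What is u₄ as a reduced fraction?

9530/1801

F(5) = -3, F(6) = 8. u₂ = 6 - 8·(6 - 5)/(8 - (-3)) = 58/11.
F(6) = 8, F(58/11) = -24/121. u₃ = (58/11) - (-24/121)·((58/11) - 6)/((-24/121) - 8) = 164/31.
F(58/11) = -24/121, F(164/31) = -12/961. u₄ = (164/31) - (-12/961)·((164/31) - (58/11))/((-12/961) - (-24/121)) = 9530/1801.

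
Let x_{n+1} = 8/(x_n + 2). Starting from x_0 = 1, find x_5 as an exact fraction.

x_1 = 8/(1 + 2) = 8/3.
x_2 = 8/(8/3 + 2) = 12/7.
x_3 = 8/(12/7 + 2) = 28/13.
x_4 = 8/(28/13 + 2) = 52/27.
x_5 = 8/(52/27 + 2) = 108/53.

108/53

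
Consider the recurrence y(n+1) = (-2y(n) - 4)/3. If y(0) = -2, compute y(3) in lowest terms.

y(1) = (-2·(-2) - 4)/3 = 0.
y(2) = (-2·0 - 4)/3 = -4/3.
y(3) = (-2·(-4/3) - 4)/3 = -4/9.

-4/9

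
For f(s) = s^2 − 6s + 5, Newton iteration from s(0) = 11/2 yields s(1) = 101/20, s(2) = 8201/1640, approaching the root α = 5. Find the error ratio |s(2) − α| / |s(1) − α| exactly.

1/82

s(1) − α = 101/20 − 5 = 1/20, so |s(1) − α| = 1/20.
s(2) − α = 8201/1640 − 5 = 1/1640, so |s(2) − α| = 1/1640.
Ratio = (1/1640) / (1/20) = 1/82.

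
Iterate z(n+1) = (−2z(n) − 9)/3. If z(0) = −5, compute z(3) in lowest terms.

−23/27

z(1) = (−2·(−5) − 9)/3 = 1/3.
z(2) = (−2·(1/3) − 9)/3 = −29/9.
z(3) = (−2·(−29/9) − 9)/3 = −23/27.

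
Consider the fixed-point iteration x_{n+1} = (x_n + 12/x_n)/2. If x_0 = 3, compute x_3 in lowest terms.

x_1 = (3 + 12/3)/2 = 7/2.
x_2 = (7/2 + 12/(7/2))/2 = 97/28.
x_3 = (97/28 + 12/(97/28))/2 = 18817/5432.

18817/5432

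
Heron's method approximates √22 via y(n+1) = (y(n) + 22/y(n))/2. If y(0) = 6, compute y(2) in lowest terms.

1633/348

y(1) = (6 + 22/6)/2 = 29/6.
y(2) = (29/6 + 22/(29/6))/2 = 1633/348.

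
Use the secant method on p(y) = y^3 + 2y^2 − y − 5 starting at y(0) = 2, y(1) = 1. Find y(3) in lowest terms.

p(2) = 9, p(1) = −3. y(2) = 1 − (−3)·(1 − 2)/((−3) − 9) = 5/4.
p(1) = −3, p(5/4) = −75/64. y(3) = (5/4) − (−75/64)·((5/4) − 1)/((−75/64) − (−3)) = 55/39.

55/39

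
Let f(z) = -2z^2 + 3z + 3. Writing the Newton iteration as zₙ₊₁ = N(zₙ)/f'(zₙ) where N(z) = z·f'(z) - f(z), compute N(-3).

f'(z) = -4z + 3.
N(z) = z·f'(z) - f(z) = z·(-4z + 3) - (-2z^2 + 3z + 3) = -2z^2 - 3.
N(-3) = -21.

-21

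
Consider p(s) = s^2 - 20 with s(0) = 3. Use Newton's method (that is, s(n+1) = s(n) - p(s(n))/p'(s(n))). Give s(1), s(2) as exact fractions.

p'(s) = 2s.
p(3) = -11, p'(3) = 6, so s(1) = 3 - (-11)/6 = 29/6.
p(29/6) = 121/36, p'(29/6) = 29/3, so s(2) = (29/6) - (121/36)/(29/3) = 1561/348.

s(1) = 29/6, s(2) = 1561/348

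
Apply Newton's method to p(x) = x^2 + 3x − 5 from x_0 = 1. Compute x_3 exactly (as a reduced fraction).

p'(x) = 2x + 3.
p(1) = −1, p'(1) = 5, so x_1 = 1 − (−1)/5 = 6/5.
p(6/5) = 1/25, p'(6/5) = 27/5, so x_2 = (6/5) − (1/25)/(27/5) = 161/135.
p(161/135) = 1/18225, p'(161/135) = 727/135, so x_3 = (161/135) − (1/18225)/(727/135) = 117046/98145.

117046/98145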